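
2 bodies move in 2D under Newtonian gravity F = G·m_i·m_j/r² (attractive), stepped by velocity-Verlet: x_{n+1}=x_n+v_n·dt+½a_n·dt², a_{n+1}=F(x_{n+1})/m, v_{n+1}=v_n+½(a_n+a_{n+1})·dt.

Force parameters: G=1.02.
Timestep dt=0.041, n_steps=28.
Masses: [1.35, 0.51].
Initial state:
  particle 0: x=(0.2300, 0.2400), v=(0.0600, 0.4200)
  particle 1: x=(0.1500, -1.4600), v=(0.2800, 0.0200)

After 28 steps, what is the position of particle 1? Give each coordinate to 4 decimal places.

step 0: x0=(0.2300, 0.2400) x1=(0.1500, -1.4600)
step 1: x0=(0.2325, 0.2571) x1=(0.1615, -1.4588)
step 2: x0=(0.2349, 0.2738) x1=(0.1730, -1.4568)
step 3: x0=(0.2373, 0.2903) x1=(0.1846, -1.4540)
step 4: x0=(0.2397, 0.3065) x1=(0.1962, -1.4505)
step 5: x0=(0.2422, 0.3224) x1=(0.2078, -1.4462)
step 6: x0=(0.2446, 0.3381) x1=(0.2194, -1.4412)
step 7: x0=(0.2470, 0.3534) x1=(0.2310, -1.4354)
step 8: x0=(0.2494, 0.3685) x1=(0.2426, -1.4289)
step 9: x0=(0.2518, 0.3833) x1=(0.2543, -1.4217)
step 10: x0=(0.2542, 0.3979) x1=(0.2659, -1.4138)
step 11: x0=(0.2566, 0.4121) x1=(0.2775, -1.4052)
step 12: x0=(0.2590, 0.4261) x1=(0.2892, -1.3959)
step 13: x0=(0.2614, 0.4399) x1=(0.3008, -1.3859)
step 14: x0=(0.2638, 0.4534) x1=(0.3124, -1.3752)
step 15: x0=(0.2662, 0.4666) x1=(0.3239, -1.3638)
step 16: x0=(0.2687, 0.4796) x1=(0.3355, -1.3517)
step 17: x0=(0.2711, 0.4923) x1=(0.3470, -1.3390)
step 18: x0=(0.2736, 0.5047) x1=(0.3585, -1.3255)
step 19: x0=(0.2760, 0.5169) x1=(0.3700, -1.3113)
step 20: x0=(0.2785, 0.5288) x1=(0.3814, -1.2965)
step 21: x0=(0.2810, 0.5405) x1=(0.3928, -1.2810)
step 22: x0=(0.2835, 0.5519) x1=(0.4042, -1.2648)
step 23: x0=(0.2860, 0.5630) x1=(0.4155, -1.2478)
step 24: x0=(0.2886, 0.5739) x1=(0.4267, -1.2302)
step 25: x0=(0.2911, 0.5845) x1=(0.4379, -1.2119)
step 26: x0=(0.2937, 0.5949) x1=(0.4491, -1.1929)
step 27: x0=(0.2963, 0.6049) x1=(0.4602, -1.1731)
step 28: x0=(0.2990, 0.6147) x1=(0.4712, -1.1526)

(0.4712, -1.1526)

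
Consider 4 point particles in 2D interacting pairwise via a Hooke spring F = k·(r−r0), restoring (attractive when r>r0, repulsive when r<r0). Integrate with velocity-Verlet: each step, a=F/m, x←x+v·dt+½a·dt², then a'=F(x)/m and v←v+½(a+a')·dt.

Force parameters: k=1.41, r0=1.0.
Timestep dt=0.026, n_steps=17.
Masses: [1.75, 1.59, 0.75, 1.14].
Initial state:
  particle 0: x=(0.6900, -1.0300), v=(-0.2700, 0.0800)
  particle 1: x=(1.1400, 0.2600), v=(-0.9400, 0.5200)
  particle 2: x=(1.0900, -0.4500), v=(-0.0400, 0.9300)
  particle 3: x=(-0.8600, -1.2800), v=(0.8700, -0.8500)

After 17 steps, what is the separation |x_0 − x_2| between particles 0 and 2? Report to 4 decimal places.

0.9104

step 0: x0=(0.6900, -1.0300) x1=(1.1400, 0.2600) x2=(1.0900, -0.4500) x3=(-0.8600, -1.2800)
step 1: x0=(0.6828, -1.0279) x1=(1.1152, 0.2732) x2=(1.0884, -0.4261) x3=(-0.8362, -1.3015)
step 2: x0=(0.6753, -1.0258) x1=(1.0896, 0.2858) x2=(1.0857, -0.4029) x3=(-0.8101, -1.3217)
step 3: x0=(0.6675, -1.0237) x1=(1.0632, 0.2979) x2=(1.0819, -0.3805) x3=(-0.7819, -1.3407)
step 4: x0=(0.6595, -1.0215) x1=(1.0361, 0.3093) x2=(1.0770, -0.3588) x3=(-0.7515, -1.3583)
step 5: x0=(0.6512, -1.0193) x1=(1.0084, 0.3201) x2=(1.0711, -0.3380) x3=(-0.7190, -1.3746)
step 6: x0=(0.6427, -1.0171) x1=(0.9799, 0.3303) x2=(1.0642, -0.3181) x3=(-0.6846, -1.3895)
step 7: x0=(0.6339, -1.0148) x1=(0.9508, 0.3398) x2=(1.0564, -0.2991) x3=(-0.6484, -1.4030)
step 8: x0=(0.6250, -1.0124) x1=(0.9210, 0.3488) x2=(1.0476, -0.2811) x3=(-0.6103, -1.4151)
step 9: x0=(0.6160, -1.0099) x1=(0.8906, 0.3571) x2=(1.0379, -0.2641) x3=(-0.5706, -1.4259)
step 10: x0=(0.6068, -1.0073) x1=(0.8596, 0.3647) x2=(1.0274, -0.2481) x3=(-0.5294, -1.4352)
step 11: x0=(0.5975, -1.0046) x1=(0.8281, 0.3718) x2=(1.0162, -0.2331) x3=(-0.4867, -1.4431)
step 12: x0=(0.5882, -1.0018) x1=(0.7960, 0.3782) x2=(1.0043, -0.2192) x3=(-0.4426, -1.4497)
step 13: x0=(0.5788, -0.9989) x1=(0.7634, 0.3840) x2=(0.9917, -0.2063) x3=(-0.3973, -1.4549)
step 14: x0=(0.5693, -0.9958) x1=(0.7303, 0.3892) x2=(0.9785, -0.1945) x3=(-0.3509, -1.4588)
step 15: x0=(0.5598, -0.9926) x1=(0.6967, 0.3938) x2=(0.9648, -0.1838) x3=(-0.3035, -1.4613)
step 16: x0=(0.5504, -0.9892) x1=(0.6627, 0.3977) x2=(0.9506, -0.1741) x3=(-0.2551, -1.4626)
step 17: x0=(0.5409, -0.9856) x1=(0.6283, 0.4010) x2=(0.9360, -0.1653) x3=(-0.2060, -1.4626)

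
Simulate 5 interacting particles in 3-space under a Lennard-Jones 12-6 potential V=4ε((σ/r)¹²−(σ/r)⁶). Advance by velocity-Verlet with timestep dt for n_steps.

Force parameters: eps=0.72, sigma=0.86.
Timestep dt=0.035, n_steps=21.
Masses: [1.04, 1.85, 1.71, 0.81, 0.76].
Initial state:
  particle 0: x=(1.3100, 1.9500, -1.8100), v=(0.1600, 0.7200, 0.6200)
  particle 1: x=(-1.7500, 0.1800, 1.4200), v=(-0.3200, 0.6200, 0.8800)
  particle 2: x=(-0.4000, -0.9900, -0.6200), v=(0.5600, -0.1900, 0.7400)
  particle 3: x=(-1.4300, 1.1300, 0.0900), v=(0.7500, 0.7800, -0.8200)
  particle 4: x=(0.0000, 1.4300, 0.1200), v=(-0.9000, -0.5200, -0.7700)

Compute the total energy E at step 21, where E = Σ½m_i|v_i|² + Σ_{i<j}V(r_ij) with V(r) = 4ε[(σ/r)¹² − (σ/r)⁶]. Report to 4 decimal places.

step 0: x0=(1.3100, 1.9500, -1.8100) x1=(-1.7500, 0.1800, 1.4200) x2=(-0.4000, -0.9900, -0.6200) x3=(-1.4300, 1.1300, 0.0900) x4=(0.0000, 1.4300, 0.1200)
step 1: x0=(1.3156, 1.9752, -1.7883) x1=(-1.7612, 0.2017, 1.4507) x2=(-0.3804, -0.9966, -0.5941) x3=(-1.4034, 1.1573, 0.0614) x4=(-0.0319, 1.4117, 0.0930)
step 2: x0=(1.3212, 2.0004, -1.7666) x1=(-1.7723, 0.2235, 1.4814) x2=(-0.3608, -1.0033, -0.5682) x3=(-1.3760, 1.1846, 0.0330) x4=(-0.0647, 1.3932, 0.0660)
step 3: x0=(1.3267, 2.0256, -1.7448) x1=(-1.7835, 0.2454, 1.5120) x2=(-0.3412, -1.0099, -0.5423) x3=(-1.3474, 1.2120, 0.0048) x4=(-0.0988, 1.3745, 0.0390)
step 4: x0=(1.3323, 2.0508, -1.7231) x1=(-1.7946, 0.2672, 1.5425) x2=(-0.3216, -1.0165, -0.5163) x3=(-1.3172, 1.2395, -0.0232) x4=(-0.1347, 1.3556, 0.0119)
step 5: x0=(1.3378, 2.0759, -1.7013) x1=(-1.8057, 0.2891, 1.5730) x2=(-0.3021, -1.0230, -0.4904) x3=(-1.2847, 1.2671, -0.0511) x4=(-0.1729, 1.3364, -0.0153)
step 6: x0=(1.3434, 2.1011, -1.6795) x1=(-1.8167, 0.3111, 1.6034) x2=(-0.2825, -1.0296, -0.4645) x3=(-1.2494, 1.2949, -0.0789) x4=(-0.2142, 1.3169, -0.0426)
step 7: x0=(1.3489, 2.1262, -1.6577) x1=(-1.8278, 0.3330, 1.6339) x2=(-0.2629, -1.0361, -0.4385) x3=(-1.2113, 1.3227, -0.1065) x4=(-0.2586, 1.2974, -0.0701)
step 8: x0=(1.3544, 2.1514, -1.6359) x1=(-1.8389, 0.3550, 1.6642) x2=(-0.2433, -1.0426, -0.4126) x3=(-1.1742, 1.3505, -0.1340) x4=(-0.3017, 1.2779, -0.0974)
step 9: x0=(1.3599, 2.1765, -1.6141) x1=(-1.8499, 0.3769, 1.6946) x2=(-0.2238, -1.0491, -0.3866) x3=(-1.1581, 1.3800, -0.1624) x4=(-0.3226, 1.2564, -0.1239)
step 10: x0=(1.3653, 2.2017, -1.5922) x1=(-1.8609, 0.3989, 1.7249) x2=(-0.2042, -1.0556, -0.3607) x3=(-1.1831, 1.4155, -0.1927) x4=(-0.2997, 1.2284, -0.1483)
step 11: x0=(1.3708, 2.2268, -1.5704) x1=(-1.8719, 0.4209, 1.7552) x2=(-0.1846, -1.0620, -0.3347) x3=(-1.2182, 1.4532, -0.2235) x4=(-0.2660, 1.1982, -0.1722)
step 12: x0=(1.3762, 2.2519, -1.5485) x1=(-1.8829, 0.4429, 1.7855) x2=(-0.1651, -1.0685, -0.3088) x3=(-1.2518, 1.4904, -0.2542) x4=(-0.2337, 1.1683, -0.1962)
step 13: x0=(1.3816, 2.2770, -1.5266) x1=(-1.8939, 0.4649, 1.8158) x2=(-0.1455, -1.0749, -0.2828) x3=(-1.2826, 1.5267, -0.2846) x4=(-0.2046, 1.1393, -0.2204)
step 14: x0=(1.3870, 2.3021, -1.5047) x1=(-1.9049, 0.4869, 1.8461) x2=(-0.1260, -1.0813, -0.2568) x3=(-1.3109, 1.5622, -0.3150) x4=(-0.1780, 1.1113, -0.2448)
step 15: x0=(1.3924, 2.3272, -1.4828) x1=(-1.9159, 0.5089, 1.8764) x2=(-0.1064, -1.0876, -0.2309) x3=(-1.3374, 1.5969, -0.3452) x4=(-0.1534, 1.0840, -0.2692)
step 16: x0=(1.3978, 2.3523, -1.4609) x1=(-1.9269, 0.5309, 1.9066) x2=(-0.0869, -1.0939, -0.2049) x3=(-1.3626, 1.6310, -0.3753) x4=(-0.1302, 1.0573, -0.2938)
step 17: x0=(1.4031, 2.3773, -1.4390) x1=(-1.9379, 0.5529, 1.9369) x2=(-0.0674, -1.1003, -0.1790) x3=(-1.3868, 1.6646, -0.4053) x4=(-0.1080, 1.0310, -0.3185)
step 18: x0=(1.4085, 2.4024, -1.4171) x1=(-1.9489, 0.5749, 1.9671) x2=(-0.0478, -1.1065, -0.1530) x3=(-1.4103, 1.6979, -0.4352) x4=(-0.0865, 1.0050, -0.3432)
step 19: x0=(1.4138, 2.4274, -1.3951) x1=(-1.9598, 0.5969, 1.9974) x2=(-0.0283, -1.1128, -0.1270) x3=(-1.4333, 1.7309, -0.4652) x4=(-0.0656, 0.9793, -0.3679)
step 20: x0=(1.4191, 2.4524, -1.3731) x1=(-1.9708, 0.6189, 2.0276) x2=(-0.0087, -1.1190, -0.1011) x3=(-1.4559, 1.7637, -0.4951) x4=(-0.0450, 0.9538, -0.3927)
step 21: x0=(1.4243, 2.4774, -1.3512) x1=(-1.9818, 0.6409, 2.0578) x2=(0.0108, -1.1252, -0.0751) x3=(-1.4782, 1.7964, -0.5249) x4=(-0.0247, 0.9284, -0.4175)
step 0 velocities: v0=(0.1600, 0.7200, 0.6200) v1=(-0.3200, 0.6200, 0.8800) v2=(0.5600, -0.1900, 0.7400) v3=(0.7500, 0.7800, -0.8200) v4=(-0.9000, -0.5200, -0.7700)
step 0: KE=3.7990, PE=-0.1927, E=3.6063
step 21 velocities: v0=(0.1505, 0.7138, 0.6281) v1=(-0.3134, 0.6289, 0.8635) v2=(0.5582, -0.1765, 0.7415) v3=(-0.6342, 0.9304, -0.8529) v4=(0.5764, -0.7239, -0.7091)
step 21: KE=3.7159, PE=-0.0763, E=3.6396

3.6396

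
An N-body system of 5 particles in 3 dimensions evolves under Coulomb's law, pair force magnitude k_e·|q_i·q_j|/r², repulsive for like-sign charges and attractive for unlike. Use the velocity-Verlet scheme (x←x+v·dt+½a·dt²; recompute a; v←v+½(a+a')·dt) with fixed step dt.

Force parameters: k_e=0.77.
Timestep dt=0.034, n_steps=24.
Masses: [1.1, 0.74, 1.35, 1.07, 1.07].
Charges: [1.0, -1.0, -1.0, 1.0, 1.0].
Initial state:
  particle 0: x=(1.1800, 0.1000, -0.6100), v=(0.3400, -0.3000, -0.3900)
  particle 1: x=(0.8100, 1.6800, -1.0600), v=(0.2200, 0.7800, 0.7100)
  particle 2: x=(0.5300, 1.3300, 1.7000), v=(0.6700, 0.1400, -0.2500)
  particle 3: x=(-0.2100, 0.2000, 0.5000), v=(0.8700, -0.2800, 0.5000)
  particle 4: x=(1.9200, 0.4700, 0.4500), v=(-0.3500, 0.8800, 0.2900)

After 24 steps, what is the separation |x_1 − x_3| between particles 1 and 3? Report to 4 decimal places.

2.6039

step 0: x0=(1.1800, 0.1000, -0.6100) x1=(0.8100, 1.6800, -1.0600) x2=(0.5300, 1.3300, 1.7000) x3=(-0.2100, 0.2000, 0.5000) x4=(1.9200, 0.4700, 0.4500)
step 1: x0=(1.1915, 0.0899, -0.6235) x1=(0.8175, 1.7062, -1.0357) x2=(0.5528, 1.3346, 1.6914) x3=(-0.1805, 0.1906, 0.5171) x4=(1.9082, 0.5001, 0.4600)
step 2: x0=(1.2029, 0.0799, -0.6375) x1=(0.8252, 1.7318, -1.0112) x2=(0.5756, 1.3390, 1.6826) x3=(-0.1513, 0.1814, 0.5345) x4=(1.8966, 0.5305, 0.4704)
step 3: x0=(1.2141, 0.0702, -0.6519) x1=(0.8331, 1.7567, -0.9865) x2=(0.5985, 1.3432, 1.6735) x3=(-0.1222, 0.1725, 0.5521) x4=(1.8852, 0.5613, 0.4812)
step 4: x0=(1.2253, 0.0605, -0.6669) x1=(0.8410, 1.7810, -0.9615) x2=(0.6214, 1.3470, 1.6642) x3=(-0.0934, 0.1639, 0.5700) x4=(1.8739, 0.5924, 0.4923)
step 5: x0=(1.2364, 0.0510, -0.6822) x1=(0.8491, 1.8047, -0.9363) x2=(0.6444, 1.3506, 1.6547) x3=(-0.0648, 0.1555, 0.5881) x4=(1.8628, 0.6240, 0.5038)
step 6: x0=(1.2474, 0.0416, -0.6980) x1=(0.8574, 1.8278, -0.9109) x2=(0.6675, 1.3539, 1.6449) x3=(-0.0365, 0.1473, 0.6065) x4=(1.8518, 0.6559, 0.5156)
step 7: x0=(1.2584, 0.0324, -0.7141) x1=(0.8658, 1.8502, -0.8854) x2=(0.6906, 1.3569, 1.6349) x3=(-0.0083, 0.1394, 0.6251) x4=(1.8409, 0.6883, 0.5277)
step 8: x0=(1.2693, 0.0232, -0.7307) x1=(0.8743, 1.8721, -0.8597) x2=(0.7137, 1.3596, 1.6246) x3=(0.0196, 0.1317, 0.6440) x4=(1.8301, 0.7211, 0.5402)
step 9: x0=(1.2802, 0.0142, -0.7476) x1=(0.8830, 1.8934, -0.8338) x2=(0.7370, 1.3620, 1.6141) x3=(0.0473, 0.1242, 0.6632) x4=(1.8193, 0.7544, 0.5530)
step 10: x0=(1.2911, 0.0052, -0.7649) x1=(0.8918, 1.9141, -0.8078) x2=(0.7603, 1.3641, 1.6034) x3=(0.0748, 0.1170, 0.6827) x4=(1.8086, 0.7881, 0.5661)
step 11: x0=(1.3020, -0.0036, -0.7825) x1=(0.9008, 1.9342, -0.7816) x2=(0.7837, 1.3659, 1.5923) x3=(0.1021, 0.1101, 0.7024) x4=(1.7978, 0.8223, 0.5795)
step 12: x0=(1.3128, -0.0124, -0.8005) x1=(0.9099, 1.9538, -0.7553) x2=(0.8072, 1.3673, 1.5810) x3=(0.1292, 0.1034, 0.7224) x4=(1.7871, 0.8569, 0.5932)
step 13: x0=(1.3237, -0.0210, -0.8187) x1=(0.9192, 1.9727, -0.7289) x2=(0.8308, 1.3683, 1.5695) x3=(0.1561, 0.0969, 0.7426) x4=(1.7763, 0.8921, 0.6073)
step 14: x0=(1.3345, -0.0296, -0.8373) x1=(0.9287, 1.9912, -0.7023) x2=(0.8546, 1.3690, 1.5576) x3=(0.1828, 0.0906, 0.7631) x4=(1.7654, 0.9278, 0.6216)
step 15: x0=(1.3454, -0.0381, -0.8561) x1=(0.9382, 2.0090, -0.6757) x2=(0.8785, 1.3694, 1.5454) x3=(0.2093, 0.0846, 0.7839) x4=(1.7545, 0.9640, 0.6363)
step 16: x0=(1.3563, -0.0465, -0.8751) x1=(0.9480, 2.0264, -0.6489) x2=(0.9026, 1.3693, 1.5329) x3=(0.2356, 0.0788, 0.8049) x4=(1.7433, 1.0008, 0.6514)
step 17: x0=(1.3671, -0.0547, -0.8945) x1=(0.9579, 2.0432, -0.6220) x2=(0.9268, 1.3689, 1.5200) x3=(0.2618, 0.0732, 0.8262) x4=(1.7321, 1.0381, 0.6667)
step 18: x0=(1.3780, -0.0630, -0.9140) x1=(0.9679, 2.0594, -0.5950) x2=(0.9512, 1.3680, 1.5068) x3=(0.2878, 0.0679, 0.8478) x4=(1.7206, 1.0760, 0.6825)
step 19: x0=(1.3889, -0.0711, -0.9337) x1=(0.9782, 2.0752, -0.5679) x2=(0.9759, 1.3667, 1.4932) x3=(0.3136, 0.0627, 0.8696) x4=(1.7088, 1.1145, 0.6986)
step 20: x0=(1.3999, -0.0791, -0.9537) x1=(0.9886, 2.0904, -0.5407) x2=(1.0008, 1.3650, 1.4792) x3=(0.3393, 0.0578, 0.8916) x4=(1.6967, 1.1535, 0.7151)
step 21: x0=(1.4108, -0.0871, -0.9738) x1=(0.9991, 2.1051, -0.5134) x2=(1.0260, 1.3629, 1.4647) x3=(0.3649, 0.0531, 0.9139) x4=(1.6843, 1.1931, 0.7321)
step 22: x0=(1.4218, -0.0949, -0.9941) x1=(1.0098, 2.1193, -0.4859) x2=(1.0515, 1.3604, 1.4497) x3=(0.3903, 0.0487, 0.9364) x4=(1.6714, 1.2333, 0.7496)
step 23: x0=(1.4328, -0.1027, -1.0146) x1=(1.0207, 2.1331, -0.4584) x2=(1.0775, 1.3574, 1.4341) x3=(0.4157, 0.0444, 0.9592) x4=(1.6580, 1.2741, 0.7677)
step 24: x0=(1.4438, -0.1104, -1.0352) x1=(1.0317, 2.1463, -0.4307) x2=(1.1038, 1.3540, 1.4179) x3=(0.4409, 0.0404, 0.9821) x4=(1.6440, 1.3154, 0.7865)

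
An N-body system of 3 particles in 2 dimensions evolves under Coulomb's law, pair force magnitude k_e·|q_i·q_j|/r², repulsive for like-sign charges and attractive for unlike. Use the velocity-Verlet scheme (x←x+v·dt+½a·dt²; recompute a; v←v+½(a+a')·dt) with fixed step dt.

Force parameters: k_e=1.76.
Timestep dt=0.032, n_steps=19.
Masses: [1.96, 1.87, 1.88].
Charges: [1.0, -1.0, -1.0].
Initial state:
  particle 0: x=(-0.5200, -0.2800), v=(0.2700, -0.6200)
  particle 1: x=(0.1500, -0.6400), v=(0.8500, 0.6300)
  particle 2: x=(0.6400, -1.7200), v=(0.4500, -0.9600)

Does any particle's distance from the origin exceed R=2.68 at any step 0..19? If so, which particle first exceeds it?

step 0: x0=(-0.5200, -0.2800) x1=(0.1500, -0.6400) x2=(0.6400, -1.7200)
step 1: x0=(-0.5106, -0.3003) x1=(0.1763, -0.6191) x2=(0.6545, -1.7509)
step 2: x0=(-0.4995, -0.3215) x1=(0.2009, -0.5970) x2=(0.6690, -1.7822)
step 3: x0=(-0.4868, -0.3435) x1=(0.2236, -0.5736) x2=(0.6836, -1.8138)
step 4: x0=(-0.4724, -0.3662) x1=(0.2445, -0.5492) x2=(0.6981, -1.8458)
step 5: x0=(-0.4561, -0.3896) x1=(0.2636, -0.5239) x2=(0.7127, -1.8780)
step 6: x0=(-0.4380, -0.4134) x1=(0.2807, -0.4979) x2=(0.7273, -1.9104)
step 7: x0=(-0.4181, -0.4377) x1=(0.2959, -0.4711) x2=(0.7419, -1.9430)
step 8: x0=(-0.3961, -0.4622) x1=(0.3090, -0.4440) x2=(0.7564, -1.9758)
step 9: x0=(-0.3722, -0.4869) x1=(0.3201, -0.4164) x2=(0.7708, -2.0088)
step 10: x0=(-0.3462, -0.5116) x1=(0.3292, -0.3888) x2=(0.7852, -2.0419)
step 11: x0=(-0.3181, -0.5362) x1=(0.3361, -0.3612) x2=(0.7995, -2.0751)
step 12: x0=(-0.2880, -0.5604) x1=(0.3410, -0.3339) x2=(0.8137, -2.1084)
step 13: x0=(-0.2558, -0.5842) x1=(0.3437, -0.3070) x2=(0.8279, -2.1417)
step 14: x0=(-0.2215, -0.6073) x1=(0.3444, -0.2807) x2=(0.8420, -2.1751)
step 15: x0=(-0.1852, -0.6295) x1=(0.3430, -0.2554) x2=(0.8559, -2.2085)
step 16: x0=(-0.1470, -0.6507) x1=(0.3397, -0.2312) x2=(0.8698, -2.2418)
step 17: x0=(-0.1070, -0.6706) x1=(0.3346, -0.2082) x2=(0.8837, -2.2752)
step 18: x0=(-0.0652, -0.6891) x1=(0.3278, -0.1868) x2=(0.8974, -2.3086)
step 19: x0=(-0.0220, -0.7061) x1=(0.3195, -0.1671) x2=(0.9110, -2.3419)

no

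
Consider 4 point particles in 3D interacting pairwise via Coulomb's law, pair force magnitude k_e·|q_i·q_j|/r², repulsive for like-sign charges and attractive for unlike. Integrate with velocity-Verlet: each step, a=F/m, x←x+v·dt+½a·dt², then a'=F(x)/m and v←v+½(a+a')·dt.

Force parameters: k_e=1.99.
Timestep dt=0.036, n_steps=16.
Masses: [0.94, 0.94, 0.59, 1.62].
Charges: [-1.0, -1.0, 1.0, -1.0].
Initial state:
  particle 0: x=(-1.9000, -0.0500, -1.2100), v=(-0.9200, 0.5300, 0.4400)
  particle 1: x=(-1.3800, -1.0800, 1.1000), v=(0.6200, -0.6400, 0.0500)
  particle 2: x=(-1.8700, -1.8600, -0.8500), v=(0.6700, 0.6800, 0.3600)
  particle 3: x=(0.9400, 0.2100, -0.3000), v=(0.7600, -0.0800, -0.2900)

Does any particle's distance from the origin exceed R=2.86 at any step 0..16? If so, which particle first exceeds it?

no

step 0: x0=(-1.9000, -0.0500, -1.2100) x1=(-1.3800, -1.0800, 1.1000) x2=(-1.8700, -1.8600, -0.8500) x3=(0.9400, 0.2100, -0.3000)
step 1: x0=(-1.9333, -0.0312, -1.1943) x1=(-1.3578, -1.1033, 1.1018) x2=(-1.8456, -1.8346, -0.8367) x3=(0.9675, 0.2071, -0.3105)
step 2: x0=(-1.9669, -0.0131, -1.1789) x1=(-1.3359, -1.1271, 1.1035) x2=(-1.8208, -1.8074, -0.8227) x3=(0.9951, 0.2043, -0.3210)
step 3: x0=(-2.0009, 0.0043, -1.1638) x1=(-1.3143, -1.1514, 1.1052) x2=(-1.7956, -1.7785, -0.8081) x3=(1.0230, 0.2014, -0.3315)
step 4: x0=(-2.0351, 0.0211, -1.1489) x1=(-1.2930, -1.1762, 1.1067) x2=(-1.7700, -1.7477, -0.7927) x3=(1.0510, 0.1986, -0.3422)
step 5: x0=(-2.0696, 0.0373, -1.1343) x1=(-1.2719, -1.2015, 1.1081) x2=(-1.7441, -1.7151, -0.7765) x3=(1.0792, 0.1958, -0.3529)
step 6: x0=(-2.1042, 0.0528, -1.1198) x1=(-1.2510, -1.2273, 1.1093) x2=(-1.7178, -1.6808, -0.7595) x3=(1.1075, 0.1929, -0.3636)
step 7: x0=(-2.1391, 0.0677, -1.1056) x1=(-1.2305, -1.2535, 1.1103) x2=(-1.6913, -1.6448, -0.7417) x3=(1.1360, 0.1901, -0.3744)
step 8: x0=(-2.1741, 0.0820, -1.0916) x1=(-1.2102, -1.2802, 1.1110) x2=(-1.6644, -1.6071, -0.7230) x3=(1.1647, 0.1873, -0.3852)
step 9: x0=(-2.2093, 0.0957, -1.0777) x1=(-1.1901, -1.3073, 1.1115) x2=(-1.6374, -1.5677, -0.7034) x3=(1.1935, 0.1845, -0.3962)
step 10: x0=(-2.2445, 0.1087, -1.0640) x1=(-1.1703, -1.3348, 1.1115) x2=(-1.6102, -1.5266, -0.6829) x3=(1.2224, 0.1817, -0.4071)
step 11: x0=(-2.2798, 0.1212, -1.0504) x1=(-1.1508, -1.3627, 1.1113) x2=(-1.5828, -1.4840, -0.6614) x3=(1.2514, 0.1789, -0.4182)
step 12: x0=(-2.3150, 0.1330, -1.0369) x1=(-1.1315, -1.3910, 1.1106) x2=(-1.5552, -1.4399, -0.6389) x3=(1.2805, 0.1761, -0.4293)
step 13: x0=(-2.3503, 0.1443, -1.0234) x1=(-1.1125, -1.4195, 1.1094) x2=(-1.5276, -1.3944, -0.6154) x3=(1.3098, 0.1733, -0.4405)
step 14: x0=(-2.3855, 0.1550, -1.0101) x1=(-1.0937, -1.4484, 1.1077) x2=(-1.5000, -1.3475, -0.5908) x3=(1.3391, 0.1705, -0.4517)
step 15: x0=(-2.4206, 0.1651, -0.9968) x1=(-1.0752, -1.4775, 1.1056) x2=(-1.4722, -1.2993, -0.5651) x3=(1.3685, 0.1677, -0.4630)
step 16: x0=(-2.4555, 0.1748, -0.9836) x1=(-1.0569, -1.5068, 1.1028) x2=(-1.4445, -1.2500, -0.5383) x3=(1.3980, 0.1649, -0.4743)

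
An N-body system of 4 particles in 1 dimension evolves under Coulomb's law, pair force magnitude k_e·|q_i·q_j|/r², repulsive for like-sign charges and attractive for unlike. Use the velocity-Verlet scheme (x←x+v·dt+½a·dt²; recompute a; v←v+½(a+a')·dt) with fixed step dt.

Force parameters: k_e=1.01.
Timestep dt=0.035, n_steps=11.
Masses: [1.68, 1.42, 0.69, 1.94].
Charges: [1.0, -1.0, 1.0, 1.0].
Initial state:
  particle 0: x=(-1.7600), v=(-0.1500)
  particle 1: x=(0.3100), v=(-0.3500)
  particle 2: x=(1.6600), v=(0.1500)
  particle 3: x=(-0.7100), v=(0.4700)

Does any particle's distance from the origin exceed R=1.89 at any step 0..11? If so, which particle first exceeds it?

no

step 0: x0=(-1.7600) x1=(0.3100) x2=(1.6600) x3=(-0.7100)
step 1: x0=(-1.7655) x1=(0.2975) x2=(1.6650) x3=(-0.6930)
step 2: x0=(-1.7716) x1=(0.2843) x2=(1.6695) x3=(-0.6749)
step 3: x0=(-1.7781) x1=(0.2705) x2=(1.6736) x3=(-0.6557)
step 4: x0=(-1.7852) x1=(0.2558) x2=(1.6772) x3=(-0.6354)
step 5: x0=(-1.7927) x1=(0.2403) x2=(1.6804) x3=(-0.6139)
step 6: x0=(-1.8005) x1=(0.2238) x2=(1.6832) x3=(-0.5912)
step 7: x0=(-1.8088) x1=(0.2062) x2=(1.6857) x3=(-0.5673)
step 8: x0=(-1.8174) x1=(0.1873) x2=(1.6879) x3=(-0.5420)
step 9: x0=(-1.8264) x1=(0.1670) x2=(1.6898) x3=(-0.5152)
step 10: x0=(-1.8356) x1=(0.1449) x2=(1.6914) x3=(-0.4868)
step 11: x0=(-1.8452) x1=(0.1208) x2=(1.6928) x3=(-0.4566)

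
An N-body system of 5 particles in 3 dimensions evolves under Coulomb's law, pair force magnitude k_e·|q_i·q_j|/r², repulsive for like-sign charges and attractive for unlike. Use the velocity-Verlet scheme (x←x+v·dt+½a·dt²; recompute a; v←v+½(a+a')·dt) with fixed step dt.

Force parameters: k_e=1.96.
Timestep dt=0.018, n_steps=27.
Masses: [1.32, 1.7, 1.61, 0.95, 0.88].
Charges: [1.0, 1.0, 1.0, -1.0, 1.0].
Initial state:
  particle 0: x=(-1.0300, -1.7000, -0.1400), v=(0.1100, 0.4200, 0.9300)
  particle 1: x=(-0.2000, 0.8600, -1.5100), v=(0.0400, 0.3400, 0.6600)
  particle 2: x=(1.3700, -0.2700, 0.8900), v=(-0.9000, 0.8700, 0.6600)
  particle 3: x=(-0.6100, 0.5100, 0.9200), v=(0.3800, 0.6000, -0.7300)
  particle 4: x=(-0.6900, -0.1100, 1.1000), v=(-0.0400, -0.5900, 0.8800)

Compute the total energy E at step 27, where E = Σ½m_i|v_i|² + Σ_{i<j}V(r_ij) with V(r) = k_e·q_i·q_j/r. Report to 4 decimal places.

2.7922

step 0: x0=(-1.0300, -1.7000, -0.1400) x1=(-0.2000, 0.8600, -1.5100) x2=(1.3700, -0.2700, 0.8900) x3=(-0.6100, 0.5100, 0.9200) x4=(-0.6900, -0.1100, 1.1000)
step 1: x0=(-1.0281, -1.6925, -0.1233) x1=(-0.1993, 0.8661, -1.4981) x2=(1.3538, -0.2543, 0.9019) x3=(-0.6032, 0.5200, 0.9070) x4=(-0.6907, -0.1197, 1.1157)
step 2: x0=(-1.0262, -1.6851, -0.1066) x1=(-0.1986, 0.8724, -1.4863) x2=(1.3377, -0.2386, 0.9138) x3=(-0.5964, 0.5285, 0.8943) x4=(-0.6913, -0.1279, 1.1311)
step 3: x0=(-1.0243, -1.6777, -0.0899) x1=(-0.1979, 0.8786, -1.4745) x2=(1.3217, -0.2229, 0.9258) x3=(-0.5897, 0.5355, 0.8819) x4=(-0.6919, -0.1346, 1.1463)
step 4: x0=(-1.0226, -1.6705, -0.0733) x1=(-0.1972, 0.8849, -1.4627) x2=(1.3057, -0.2071, 0.9378) x3=(-0.5830, 0.5413, 0.8698) x4=(-0.6925, -0.1399, 1.1612)
step 5: x0=(-1.0209, -1.6633, -0.0567) x1=(-0.1965, 0.8913, -1.4510) x2=(1.2898, -0.1913, 0.9499) x3=(-0.5763, 0.5459, 0.8580) x4=(-0.6931, -0.1439, 1.1757)
step 6: x0=(-1.0193, -1.6563, -0.0402) x1=(-0.1959, 0.8977, -1.4393) x2=(1.2740, -0.1754, 0.9620) x3=(-0.5697, 0.5492, 0.8465) x4=(-0.6936, -0.1468, 1.1900)
step 7: x0=(-1.0177, -1.6493, -0.0237) x1=(-0.1952, 0.9042, -1.4276) x2=(1.2582, -0.1595, 0.9741) x3=(-0.5631, 0.5515, 0.8354) x4=(-0.6941, -0.1484, 1.2040)
step 8: x0=(-1.0162, -1.6425, -0.0072) x1=(-0.1946, 0.9108, -1.4159) x2=(1.2425, -0.1436, 0.9862) x3=(-0.5564, 0.5527, 0.8246) x4=(-0.6946, -0.1490, 1.2177)
step 9: x0=(-1.0148, -1.6357, 0.0092) x1=(-0.1940, 0.9174, -1.4043) x2=(1.2269, -0.1276, 0.9984) x3=(-0.5498, 0.5529, 0.8141) x4=(-0.6951, -0.1486, 1.2311)
step 10: x0=(-1.0134, -1.6290, 0.0255) x1=(-0.1934, 0.9240, -1.3927) x2=(1.2113, -0.1115, 1.0106) x3=(-0.5432, 0.5522, 0.8039) x4=(-0.6956, -0.1471, 1.2442)
step 11: x0=(-1.0121, -1.6224, 0.0418) x1=(-0.1928, 0.9307, -1.3811) x2=(1.1958, -0.0954, 1.0228) x3=(-0.5366, 0.5504, 0.7941) x4=(-0.6960, -0.1447, 1.2570)
step 12: x0=(-1.0109, -1.6159, 0.0581) x1=(-0.1922, 0.9375, -1.3695) x2=(1.1803, -0.0793, 1.0351) x3=(-0.5300, 0.5478, 0.7847) x4=(-0.6965, -0.1413, 1.2694)
step 13: x0=(-1.0097, -1.6095, 0.0743) x1=(-0.1916, 0.9443, -1.3580) x2=(1.1649, -0.0631, 1.0474) x3=(-0.5234, 0.5443, 0.7756) x4=(-0.6970, -0.1371, 1.2816)
step 14: x0=(-1.0086, -1.6032, 0.0905) x1=(-0.1911, 0.9511, -1.3464) x2=(1.1496, -0.0468, 1.0597) x3=(-0.5167, 0.5399, 0.7669) x4=(-0.6974, -0.1320, 1.2933)
step 15: x0=(-1.0075, -1.5970, 0.1066) x1=(-0.1905, 0.9580, -1.3349) x2=(1.1343, -0.0305, 1.0720) x3=(-0.5101, 0.5347, 0.7586) x4=(-0.6979, -0.1261, 1.3048)
step 16: x0=(-1.0065, -1.5908, 0.1227) x1=(-0.1900, 0.9650, -1.3234) x2=(1.1190, -0.0141, 1.0844) x3=(-0.5035, 0.5287, 0.7507) x4=(-0.6983, -0.1193, 1.3159)
step 17: x0=(-1.0056, -1.5848, 0.1387) x1=(-0.1895, 0.9720, -1.3120) x2=(1.1039, 0.0023, 1.0967) x3=(-0.4968, 0.5219, 0.7433) x4=(-0.6987, -0.1118, 1.3266)
step 18: x0=(-1.0047, -1.5788, 0.1547) x1=(-0.1890, 0.9791, -1.3005) x2=(1.0887, 0.0188, 1.1091) x3=(-0.4902, 0.5143, 0.7362) x4=(-0.6991, -0.1035, 1.3369)
step 19: x0=(-1.0039, -1.5730, 0.1706) x1=(-0.1885, 0.9862, -1.2891) x2=(1.0737, 0.0354, 1.1215) x3=(-0.4835, 0.5060, 0.7296) x4=(-0.6995, -0.0944, 1.3469)
step 20: x0=(-1.0031, -1.5672, 0.1864) x1=(-0.1880, 0.9933, -1.2776) x2=(1.0586, 0.0520, 1.1339) x3=(-0.4769, 0.4969, 0.7235) x4=(-0.6999, -0.0846, 1.3564)
step 21: x0=(-1.0024, -1.5615, 0.2022) x1=(-0.1875, 1.0005, -1.2662) x2=(1.0437, 0.0687, 1.1463) x3=(-0.4702, 0.4871, 0.7178) x4=(-0.7003, -0.0742, 1.3655)
step 22: x0=(-1.0017, -1.5559, 0.2180) x1=(-0.1871, 1.0077, -1.2548) x2=(1.0287, 0.0854, 1.1587) x3=(-0.4635, 0.4766, 0.7127) x4=(-0.7006, -0.0630, 1.3742)
step 23: x0=(-1.0011, -1.5504, 0.2337) x1=(-0.1866, 1.0150, -1.2435) x2=(1.0138, 0.1022, 1.1711) x3=(-0.4569, 0.4655, 0.7080) x4=(-0.7009, -0.0512, 1.3824)
step 24: x0=(-1.0006, -1.5450, 0.2493) x1=(-0.1862, 1.0223, -1.2321) x2=(0.9990, 0.1191, 1.1835) x3=(-0.4502, 0.4537, 0.7039) x4=(-0.7012, -0.0387, 1.3901)
step 25: x0=(-1.0001, -1.5396, 0.2649) x1=(-0.1858, 1.0297, -1.2207) x2=(0.9842, 0.1360, 1.1959) x3=(-0.4435, 0.4412, 0.7004) x4=(-0.7015, -0.0257, 1.3974)
step 26: x0=(-0.9997, -1.5343, 0.2805) x1=(-0.1854, 1.0371, -1.2094) x2=(0.9694, 0.1530, 1.2083) x3=(-0.4369, 0.4282, 0.6975) x4=(-0.7017, -0.0120, 1.4041)
step 27: x0=(-0.9993, -1.5291, 0.2960) x1=(-0.1850, 1.0445, -1.1981) x2=(0.9547, 0.1701, 1.2207) x3=(-0.4303, 0.4145, 0.6952) x4=(-0.7018, 0.0023, 1.4103)
step 0 velocities: v0=(0.1100, 0.4200, 0.9300) v1=(0.0400, 0.3400, 0.6600) v2=(-0.9000, 0.8700, 0.6600) v3=(0.3800, 0.6000, -0.7300) v4=(-0.0400, -0.5900, 0.8800)
step 0: KE=3.7645, PE=-0.9707, E=2.7937
step 27 velocities: v0=(0.0205, 0.2860, 0.8593) v1=(0.0214, 0.4137, 0.6289) v2=(-0.8176, 0.9490, 0.6868) v3=(0.3670, -0.7739, -0.1099) v4=(-0.0063, 0.8072, 0.3276)
step 27: KE=3.3548, PE=-0.5626, E=2.7922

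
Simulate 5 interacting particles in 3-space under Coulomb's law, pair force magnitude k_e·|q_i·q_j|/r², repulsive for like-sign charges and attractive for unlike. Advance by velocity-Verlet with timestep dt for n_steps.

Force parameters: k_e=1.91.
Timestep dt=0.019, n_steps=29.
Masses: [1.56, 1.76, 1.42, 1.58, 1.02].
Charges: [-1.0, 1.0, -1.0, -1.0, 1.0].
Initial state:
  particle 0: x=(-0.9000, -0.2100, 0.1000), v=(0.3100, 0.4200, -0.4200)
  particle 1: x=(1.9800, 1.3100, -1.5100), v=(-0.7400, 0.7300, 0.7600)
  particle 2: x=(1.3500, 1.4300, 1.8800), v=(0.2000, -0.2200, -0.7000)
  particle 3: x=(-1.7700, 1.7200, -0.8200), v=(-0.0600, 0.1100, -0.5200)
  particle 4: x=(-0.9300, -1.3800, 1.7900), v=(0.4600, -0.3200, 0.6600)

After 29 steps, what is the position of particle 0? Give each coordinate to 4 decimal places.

step 0: x0=(-0.9000, -0.2100, 0.1000) x1=(1.9800, 1.3100, -1.5100) x2=(1.3500, 1.4300, 1.8800) x3=(-1.7700, 1.7200, -0.8200) x4=(-0.9300, -1.3800, 1.7900)
step 1: x0=(-0.8941, -0.2021, 0.0921) x1=(1.9659, 1.3239, -1.4955) x2=(1.3538, 1.4258, 1.8667) x3=(-1.7711, 1.7221, -0.8299) x4=(-0.9213, -1.3860, 1.8025)
step 2: x0=(-0.8882, -0.1943, 0.0842) x1=(1.9518, 1.3377, -1.4810) x2=(1.3577, 1.4216, 1.8534) x3=(-1.7723, 1.7243, -0.8398) x4=(-0.9125, -1.3919, 1.8148)
step 3: x0=(-0.8822, -0.1867, 0.0764) x1=(1.9376, 1.3516, -1.4665) x2=(1.3616, 1.4174, 1.8401) x3=(-1.7735, 1.7265, -0.8498) x4=(-0.9037, -1.3976, 1.8270)
step 4: x0=(-0.8762, -0.1791, 0.0687) x1=(1.9234, 1.3655, -1.4519) x2=(1.3655, 1.4132, 1.8268) x3=(-1.7747, 1.7287, -0.8598) x4=(-0.8949, -1.4032, 1.8391)
step 5: x0=(-0.8702, -0.1718, 0.0611) x1=(1.9091, 1.3793, -1.4373) x2=(1.3695, 1.4090, 1.8135) x3=(-1.7759, 1.7311, -0.8699) x4=(-0.8861, -1.4086, 1.8510)
step 6: x0=(-0.8641, -0.1645, 0.0535) x1=(1.8948, 1.3932, -1.4226) x2=(1.3735, 1.4047, 1.8002) x3=(-1.7771, 1.7334, -0.8800) x4=(-0.8773, -1.4139, 1.8628)
step 7: x0=(-0.8580, -0.1573, 0.0460) x1=(1.8804, 1.4070, -1.4079) x2=(1.3775, 1.4005, 1.7869) x3=(-1.7784, 1.7358, -0.8901) x4=(-0.8685, -1.4191, 1.8745)
step 8: x0=(-0.8519, -0.1503, 0.0386) x1=(1.8660, 1.4209, -1.3931) x2=(1.3816, 1.3962, 1.7736) x3=(-1.7796, 1.7383, -0.9003) x4=(-0.8597, -1.4241, 1.8861)
step 9: x0=(-0.8458, -0.1434, 0.0313) x1=(1.8515, 1.4347, -1.3783) x2=(1.3857, 1.3920, 1.7603) x3=(-1.7809, 1.7408, -0.9105) x4=(-0.8509, -1.4290, 1.8976)
step 10: x0=(-0.8396, -0.1367, 0.0240) x1=(1.8369, 1.4486, -1.3635) x2=(1.3898, 1.3877, 1.7470) x3=(-1.7822, 1.7433, -0.9207) x4=(-0.8420, -1.4338, 1.9089)
step 11: x0=(-0.8333, -0.1300, 0.0168) x1=(1.8223, 1.4624, -1.3486) x2=(1.3940, 1.3834, 1.7337) x3=(-1.7835, 1.7459, -0.9310) x4=(-0.8331, -1.4385, 1.9201)
step 12: x0=(-0.8271, -0.1235, 0.0096) x1=(1.8077, 1.4763, -1.3336) x2=(1.3982, 1.3792, 1.7204) x3=(-1.7848, 1.7486, -0.9414) x4=(-0.8243, -1.4430, 1.9312)
step 13: x0=(-0.8208, -0.1170, 0.0025) x1=(1.7930, 1.4901, -1.3186) x2=(1.4025, 1.3749, 1.7071) x3=(-1.7862, 1.7513, -0.9517) x4=(-0.8154, -1.4474, 1.9422)
step 14: x0=(-0.8145, -0.1107, -0.0045) x1=(1.7783, 1.5039, -1.3036) x2=(1.4068, 1.3706, 1.6937) x3=(-1.7875, 1.7541, -0.9621) x4=(-0.8065, -1.4517, 1.9531)
step 15: x0=(-0.8081, -0.1045, -0.0115) x1=(1.7634, 1.5177, -1.2885) x2=(1.4112, 1.3663, 1.6804) x3=(-1.7889, 1.7569, -0.9726) x4=(-0.7976, -1.4559, 1.9639)
step 16: x0=(-0.8017, -0.0985, -0.0184) x1=(1.7486, 1.5315, -1.2733) x2=(1.4155, 1.3619, 1.6671) x3=(-1.7903, 1.7597, -0.9830) x4=(-0.7887, -1.4600, 1.9746)
step 17: x0=(-0.7953, -0.0925, -0.0252) x1=(1.7337, 1.5453, -1.2581) x2=(1.4200, 1.3576, 1.6537) x3=(-1.7917, 1.7626, -0.9936) x4=(-0.7797, -1.4639, 1.9851)
step 18: x0=(-0.7888, -0.0866, -0.0320) x1=(1.7187, 1.5591, -1.2429) x2=(1.4244, 1.3533, 1.6404) x3=(-1.7931, 1.7656, -1.0041) x4=(-0.7708, -1.4677, 1.9956)
step 19: x0=(-0.7823, -0.0808, -0.0388) x1=(1.7036, 1.5728, -1.2276) x2=(1.4289, 1.3490, 1.6270) x3=(-1.7945, 1.7686, -1.0147) x4=(-0.7618, -1.4714, 2.0059)
step 20: x0=(-0.7758, -0.0752, -0.0455) x1=(1.6885, 1.5866, -1.2122) x2=(1.4335, 1.3446, 1.6136) x3=(-1.7959, 1.7716, -1.0253) x4=(-0.7529, -1.4751, 2.0162)
step 21: x0=(-0.7692, -0.0696, -0.0521) x1=(1.6734, 1.6003, -1.1968) x2=(1.4380, 1.3403, 1.6002) x3=(-1.7974, 1.7747, -1.0360) x4=(-0.7439, -1.4786, 2.0263)
step 22: x0=(-0.7626, -0.0642, -0.0587) x1=(1.6582, 1.6141, -1.1813) x2=(1.4427, 1.3359, 1.5868) x3=(-1.7989, 1.7779, -1.0467) x4=(-0.7349, -1.4819, 2.0364)
step 23: x0=(-0.7559, -0.0588, -0.0652) x1=(1.6429, 1.6278, -1.1658) x2=(1.4473, 1.3316, 1.5734) x3=(-1.8003, 1.7811, -1.0575) x4=(-0.7259, -1.4852, 2.0463)
step 24: x0=(-0.7492, -0.0536, -0.0717) x1=(1.6276, 1.6415, -1.1502) x2=(1.4520, 1.3272, 1.5600) x3=(-1.8018, 1.7843, -1.0683) x4=(-0.7169, -1.4884, 2.0562)
step 25: x0=(-0.7425, -0.0484, -0.0781) x1=(1.6122, 1.6551, -1.1346) x2=(1.4568, 1.3229, 1.5466) x3=(-1.8033, 1.7876, -1.0791) x4=(-0.7079, -1.4915, 2.0660)
step 26: x0=(-0.7357, -0.0433, -0.0845) x1=(1.5967, 1.6688, -1.1189) x2=(1.4615, 1.3185, 1.5331) x3=(-1.8049, 1.7910, -1.0899) x4=(-0.6989, -1.4944, 2.0756)
step 27: x0=(-0.7289, -0.0384, -0.0909) x1=(1.5812, 1.6824, -1.1032) x2=(1.4663, 1.3142, 1.5197) x3=(-1.8064, 1.7944, -1.1008) x4=(-0.6898, -1.4973, 2.0852)
step 28: x0=(-0.7221, -0.0335, -0.0971) x1=(1.5656, 1.6961, -1.0874) x2=(1.4712, 1.3098, 1.5062) x3=(-1.8080, 1.7978, -1.1117) x4=(-0.6808, -1.5001, 2.0947)
step 29: x0=(-0.7152, -0.0287, -0.1034) x1=(1.5500, 1.7097, -1.0715) x2=(1.4761, 1.3055, 1.4927) x3=(-1.8095, 1.8013, -1.1227) x4=(-0.6717, -1.5027, 2.1041)

(-0.7152, -0.0287, -0.1034)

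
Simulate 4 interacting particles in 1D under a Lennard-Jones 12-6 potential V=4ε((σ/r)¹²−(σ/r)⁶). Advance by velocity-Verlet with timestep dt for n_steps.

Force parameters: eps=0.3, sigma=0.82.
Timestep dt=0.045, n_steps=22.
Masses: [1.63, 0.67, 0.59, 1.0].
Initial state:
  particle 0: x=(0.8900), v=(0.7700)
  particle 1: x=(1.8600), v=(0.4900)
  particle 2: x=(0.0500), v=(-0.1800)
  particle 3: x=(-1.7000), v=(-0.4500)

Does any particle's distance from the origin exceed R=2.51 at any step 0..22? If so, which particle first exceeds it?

yes, particle 1

step 0: x0=(0.8900) x1=(1.8600) x2=(0.0500) x3=(-1.7000)
step 1: x0=(0.9285) x1=(1.8809) x2=(0.0326) x3=(-1.7202)
step 2: x0=(0.9687) x1=(1.9000) x2=(0.0123) x3=(-1.7403)
step 3: x0=(1.0084) x1=(1.9182) x2=(-0.0060) x3=(-1.7603)
step 4: x0=(1.0467) x1=(1.9373) x2=(-0.0213) x3=(-1.7803)
step 5: x0=(1.0826) x1=(1.9596) x2=(-0.0339) x3=(-1.8001)
step 6: x0=(1.1154) x1=(1.9875) x2=(-0.0442) x3=(-1.8199)
step 7: x0=(1.1447) x1=(2.0218) x2=(-0.0526) x3=(-1.8396)
step 8: x0=(1.1712) x1=(2.0617) x2=(-0.0594) x3=(-1.8592)
step 9: x0=(1.1958) x1=(2.1048) x2=(-0.0648) x3=(-1.8787)
step 10: x0=(1.2195) x1=(2.1489) x2=(-0.0690) x3=(-1.8982)
step 11: x0=(1.2430) x1=(2.1924) x2=(-0.0722) x3=(-1.9176)
step 12: x0=(1.2669) x1=(2.2341) x2=(-0.0745) x3=(-1.9369)
step 13: x0=(1.2914) x1=(2.2738) x2=(-0.0760) x3=(-1.9562)
step 14: x0=(1.3165) x1=(2.3109) x2=(-0.0769) x3=(-1.9754)
step 15: x0=(1.3425) x1=(2.3456) x2=(-0.0771) x3=(-1.9946)
step 16: x0=(1.3693) x1=(2.3775) x2=(-0.0767) x3=(-2.0137)
step 17: x0=(1.3970) x1=(2.4069) x2=(-0.0760) x3=(-2.0328)
step 18: x0=(1.4257) x1=(2.4336) x2=(-0.0747) x3=(-2.0518)
step 19: x0=(1.4552) x1=(2.4577) x2=(-0.0732) x3=(-2.0708)
step 20: x0=(1.4857) x1=(2.4791) x2=(-0.0713) x3=(-2.0898)
step 21: x0=(1.5172) x1=(2.4980) x2=(-0.0691) x3=(-2.1087)
step 22: x0=(1.5495) x1=(2.5145) x2=(-0.0667) x3=(-2.1276)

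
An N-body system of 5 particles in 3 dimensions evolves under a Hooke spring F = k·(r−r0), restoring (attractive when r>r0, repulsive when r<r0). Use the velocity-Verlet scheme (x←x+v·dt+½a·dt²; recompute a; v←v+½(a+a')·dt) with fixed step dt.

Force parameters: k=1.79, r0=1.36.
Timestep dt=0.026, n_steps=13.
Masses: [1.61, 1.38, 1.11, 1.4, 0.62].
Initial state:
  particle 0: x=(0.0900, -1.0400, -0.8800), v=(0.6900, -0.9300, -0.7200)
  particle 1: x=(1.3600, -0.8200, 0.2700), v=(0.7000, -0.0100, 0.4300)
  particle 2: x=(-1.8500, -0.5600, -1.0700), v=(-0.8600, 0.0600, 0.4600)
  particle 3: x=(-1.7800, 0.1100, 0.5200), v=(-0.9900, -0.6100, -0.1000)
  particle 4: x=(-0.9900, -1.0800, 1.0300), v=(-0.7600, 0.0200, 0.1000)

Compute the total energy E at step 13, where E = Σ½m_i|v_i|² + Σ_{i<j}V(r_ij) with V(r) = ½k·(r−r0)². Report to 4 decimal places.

15.6080

step 0: x0=(0.0900, -1.0400, -0.8800) x1=(1.3600, -0.8200, 0.2700) x2=(-1.8500, -0.5600, -1.0700) x3=(-1.7800, 0.1100, 0.5200) x4=(-0.9900, -1.0800, 1.0300)
step 1: x0=(0.1073, -1.0639, -0.8981) x1=(1.3760, -0.8200, 0.2809) x2=(-1.8707, -0.5587, -1.0569) x3=(-1.8045, 0.0936, 0.5169) x4=(-1.0088, -1.0790, 1.0307)
step 2: x0=(0.1233, -1.0872, -0.9150) x1=(1.3873, -0.8196, 0.2913) x2=(-1.8882, -0.5578, -1.0416) x3=(-1.8266, 0.0759, 0.5129) x4=(-1.0254, -1.0772, 1.0274)
step 3: x0=(0.1380, -1.1099, -0.9306) x1=(1.3940, -0.8187, 0.3012) x2=(-1.9023, -0.5573, -1.0240) x3=(-1.8461, 0.0572, 0.5079) x4=(-1.0397, -1.0744, 1.0202)
step 4: x0=(0.1512, -1.1320, -0.9449) x1=(1.3959, -0.8174, 0.3105) x2=(-1.9130, -0.5574, -1.0044) x3=(-1.8630, 0.0373, 0.5021) x4=(-1.0518, -1.0709, 1.0091)
step 5: x0=(0.1629, -1.1533, -0.9578) x1=(1.3931, -0.8156, 0.3192) x2=(-1.9202, -0.5580, -0.9827) x3=(-1.8774, 0.0163, 0.4953) x4=(-1.0614, -1.0667, 0.9943)
step 6: x0=(0.1731, -1.1740, -0.9693) x1=(1.3854, -0.8135, 0.3272) x2=(-1.9240, -0.5591, -0.9590) x3=(-1.8891, -0.0058, 0.4876) x4=(-1.0685, -1.0618, 0.9757)
step 7: x0=(0.1818, -1.1940, -0.9795) x1=(1.3731, -0.8110, 0.3347) x2=(-1.9244, -0.5608, -0.9336) x3=(-1.8982, -0.0289, 0.4791) x4=(-1.0731, -1.0563, 0.9534)
step 8: x0=(0.1889, -1.2132, -0.9882) x1=(1.3559, -0.8081, 0.3415) x2=(-1.9213, -0.5631, -0.9063) x3=(-1.9047, -0.0529, 0.4697) x4=(-1.0751, -1.0503, 0.9278)
step 9: x0=(0.1944, -1.2316, -0.9955) x1=(1.3341, -0.8049, 0.3476) x2=(-1.9148, -0.5660, -0.8775) x3=(-1.9085, -0.0780, 0.4595) x4=(-1.0746, -1.0438, 0.8988)
step 10: x0=(0.1984, -1.2493, -1.0013) x1=(1.3076, -0.8014, 0.3531) x2=(-1.9050, -0.5694, -0.8472) x3=(-1.9098, -0.1039, 0.4486) x4=(-1.0714, -1.0370, 0.8667)
step 11: x0=(0.2007, -1.2661, -1.0057) x1=(1.2766, -0.7975, 0.3579) x2=(-1.8919, -0.5734, -0.8156) x3=(-1.9085, -0.1307, 0.4370) x4=(-1.0656, -1.0299, 0.8317)
step 12: x0=(0.2014, -1.2822, -1.0088) x1=(1.2412, -0.7934, 0.3619) x2=(-1.8756, -0.5780, -0.7829) x3=(-1.9047, -0.1582, 0.4246) x4=(-1.0572, -1.0227, 0.7940)
step 13: x0=(0.2005, -1.2975, -1.0104) x1=(1.2016, -0.7891, 0.3654) x2=(-1.8562, -0.5832, -0.7491) x3=(-1.8985, -0.1865, 0.4117) x4=(-1.0463, -1.0153, 0.7538)
step 0 velocities: v0=(0.6900, -0.9300, -0.7200) v1=(0.7000, -0.0100, 0.4300) v2=(-0.8600, 0.0600, 0.4600) v3=(-0.9900, -0.6100, -0.1000) v4=(-0.7600, 0.0200, 0.1000)
step 0: KE=3.6283, PE=11.9826, E=15.6109
step 13 velocities: v0=(-0.0633, -0.5723, -0.0369) v1=(-1.6049, 0.1712, 0.1177) v2=(0.8042, -0.2110, 1.3146) v3=(0.2851, -1.1014, -0.5085) v4=(0.4677, 0.2826, -1.5863)
step 13: KE=5.3774, PE=10.2306, E=15.6080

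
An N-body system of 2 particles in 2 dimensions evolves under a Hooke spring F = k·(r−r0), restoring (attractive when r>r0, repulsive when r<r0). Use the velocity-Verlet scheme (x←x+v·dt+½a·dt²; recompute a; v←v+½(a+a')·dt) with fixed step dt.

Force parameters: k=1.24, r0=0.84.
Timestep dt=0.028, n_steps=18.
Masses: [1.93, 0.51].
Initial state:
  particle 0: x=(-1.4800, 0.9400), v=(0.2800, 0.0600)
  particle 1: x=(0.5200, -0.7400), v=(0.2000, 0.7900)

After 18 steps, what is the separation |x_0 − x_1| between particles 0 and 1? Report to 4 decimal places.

step 0: x0=(-1.4800, 0.9400) x1=(0.5200, -0.7400)
step 1: x0=(-1.4718, 0.9414) x1=(0.5243, -0.7168)
step 2: x0=(-1.4630, 0.9422) x1=(0.5260, -0.6914)
step 3: x0=(-1.4534, 0.9425) x1=(0.5252, -0.6640)
step 4: x0=(-1.4432, 0.9422) x1=(0.5219, -0.6345)
step 5: x0=(-1.4324, 0.9414) x1=(0.5160, -0.6030)
step 6: x0=(-1.4208, 0.9401) x1=(0.5077, -0.5696)
step 7: x0=(-1.4087, 0.9383) x1=(0.4970, -0.5342)
step 8: x0=(-1.3959, 0.9360) x1=(0.4839, -0.4971)
step 9: x0=(-1.3825, 0.9332) x1=(0.4685, -0.4581)
step 10: x0=(-1.3685, 0.9300) x1=(0.4509, -0.4175)
step 11: x0=(-1.3540, 0.9264) x1=(0.4310, -0.3753)
step 12: x0=(-1.3389, 0.9224) x1=(0.4091, -0.3315)
step 13: x0=(-1.3232, 0.9179) x1=(0.3851, -0.2863)
step 14: x0=(-1.3070, 0.9131) x1=(0.3592, -0.2397)
step 15: x0=(-1.2904, 0.9080) x1=(0.3315, -0.1918)
step 16: x0=(-1.2733, 0.9026) x1=(0.3019, -0.1427)
step 17: x0=(-1.2557, 0.8968) x1=(0.2707, -0.0925)
step 18: x0=(-1.2377, 0.8908) x1=(0.2379, -0.0413)

1.7454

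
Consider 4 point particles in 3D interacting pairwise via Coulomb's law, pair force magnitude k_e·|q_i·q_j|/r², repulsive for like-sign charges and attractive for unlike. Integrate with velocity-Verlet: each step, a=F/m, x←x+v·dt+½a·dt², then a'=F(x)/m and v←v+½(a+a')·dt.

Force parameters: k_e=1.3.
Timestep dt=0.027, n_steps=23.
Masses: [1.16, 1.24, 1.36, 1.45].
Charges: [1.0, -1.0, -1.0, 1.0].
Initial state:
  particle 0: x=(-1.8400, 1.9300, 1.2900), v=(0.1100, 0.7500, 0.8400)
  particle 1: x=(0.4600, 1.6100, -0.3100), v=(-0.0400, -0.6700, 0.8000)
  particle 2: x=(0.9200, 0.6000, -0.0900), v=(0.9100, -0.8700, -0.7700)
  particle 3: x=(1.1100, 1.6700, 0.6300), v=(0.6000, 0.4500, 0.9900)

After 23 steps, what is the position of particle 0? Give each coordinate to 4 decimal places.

(-1.7597, 2.3858, 1.7943)

step 0: x0=(-1.8400, 1.9300, 1.2900) x1=(0.4600, 1.6100, -0.3100) x2=(0.9200, 0.6000, -0.0900) x3=(1.1100, 1.6700, 0.6300)
step 1: x0=(-1.8370, 1.9502, 1.3126) x1=(0.4589, 1.5922, -0.2882) x2=(0.9447, 0.5764, -0.1106) x3=(1.1261, 1.6820, 0.6564)
step 2: x0=(-1.8339, 1.9704, 1.3352) x1=(0.4578, 1.5750, -0.2660) x2=(0.9696, 0.5527, -0.1309) x3=(1.1419, 1.6936, 0.6822)
step 3: x0=(-1.8308, 1.9906, 1.3577) x1=(0.4568, 1.5583, -0.2433) x2=(0.9947, 0.5289, -0.1509) x3=(1.1574, 1.7049, 0.7074)
step 4: x0=(-1.8277, 2.0107, 1.3802) x1=(0.4557, 1.5423, -0.2202) x2=(1.0201, 0.5049, -0.1706) x3=(1.1728, 1.7160, 0.7321)
step 5: x0=(-1.8245, 2.0308, 1.4025) x1=(0.4545, 1.5268, -0.1966) x2=(1.0457, 0.4807, -0.1902) x3=(1.1878, 1.7267, 0.7562)
step 6: x0=(-1.8212, 2.0509, 1.4249) x1=(0.4534, 1.5119, -0.1726) x2=(1.0715, 0.4563, -0.2095) x3=(1.2027, 1.7371, 0.7798)
step 7: x0=(-1.8179, 2.0709, 1.4471) x1=(0.4522, 1.4975, -0.1481) x2=(1.0976, 0.4317, -0.2287) x3=(1.2174, 1.7473, 0.8029)
step 8: x0=(-1.8146, 2.0909, 1.4693) x1=(0.4509, 1.4836, -0.1232) x2=(1.1238, 0.4070, -0.2477) x3=(1.2318, 1.7571, 0.8255)
step 9: x0=(-1.8112, 2.1108, 1.4914) x1=(0.4497, 1.4703, -0.0978) x2=(1.1503, 0.3822, -0.2665) x3=(1.2460, 1.7667, 0.8477)
step 10: x0=(-1.8077, 2.1307, 1.5134) x1=(0.4484, 1.4575, -0.0720) x2=(1.1769, 0.3571, -0.2853) x3=(1.2601, 1.7761, 0.8694)
step 11: x0=(-1.8043, 2.1506, 1.5354) x1=(0.4472, 1.4452, -0.0457) x2=(1.2037, 0.3320, -0.3040) x3=(1.2739, 1.7852, 0.8907)
step 12: x0=(-1.8007, 2.1704, 1.5573) x1=(0.4459, 1.4333, -0.0189) x2=(1.2307, 0.3067, -0.3226) x3=(1.2876, 1.7940, 0.9115)
step 13: x0=(-1.7972, 2.1902, 1.5792) x1=(0.4446, 1.4219, 0.0083) x2=(1.2579, 0.2813, -0.3412) x3=(1.3010, 1.8026, 0.9320)
step 14: x0=(-1.7936, 2.2100, 1.6010) x1=(0.4433, 1.4110, 0.0360) x2=(1.2853, 0.2558, -0.3597) x3=(1.3143, 1.8109, 0.9521)
step 15: x0=(-1.7900, 2.2297, 1.6227) x1=(0.4420, 1.4005, 0.0642) x2=(1.3128, 0.2302, -0.3781) x3=(1.3274, 1.8190, 0.9718)
step 16: x0=(-1.7863, 2.2494, 1.6443) x1=(0.4408, 1.3904, 0.0927) x2=(1.3404, 0.2045, -0.3966) x3=(1.3403, 1.8269, 0.9912)
step 17: x0=(-1.7826, 2.2690, 1.6659) x1=(0.4396, 1.3806, 0.1217) x2=(1.3682, 0.1787, -0.4149) x3=(1.3530, 1.8345, 1.0102)
step 18: x0=(-1.7788, 2.2886, 1.6875) x1=(0.4384, 1.3713, 0.1511) x2=(1.3961, 0.1528, -0.4333) x3=(1.3656, 1.8419, 1.0289)
step 19: x0=(-1.7751, 2.3081, 1.7090) x1=(0.4373, 1.3624, 0.1810) x2=(1.4241, 0.1269, -0.4517) x3=(1.3779, 1.8491, 1.0472)
step 20: x0=(-1.7713, 2.3276, 1.7304) x1=(0.4362, 1.3538, 0.2112) x2=(1.4522, 0.1009, -0.4700) x3=(1.3901, 1.8560, 1.0653)
step 21: x0=(-1.7674, 2.3471, 1.7518) x1=(0.4352, 1.3456, 0.2418) x2=(1.4804, 0.0749, -0.4883) x3=(1.4021, 1.8628, 1.0830)
step 22: x0=(-1.7636, 2.3665, 1.7731) x1=(0.4343, 1.3377, 0.2729) x2=(1.5088, 0.0488, -0.5066) x3=(1.4140, 1.8693, 1.1004)
step 23: x0=(-1.7597, 2.3858, 1.7943) x1=(0.4334, 1.3302, 0.3043) x2=(1.5372, 0.0227, -0.5249) x3=(1.4256, 1.8755, 1.1176)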